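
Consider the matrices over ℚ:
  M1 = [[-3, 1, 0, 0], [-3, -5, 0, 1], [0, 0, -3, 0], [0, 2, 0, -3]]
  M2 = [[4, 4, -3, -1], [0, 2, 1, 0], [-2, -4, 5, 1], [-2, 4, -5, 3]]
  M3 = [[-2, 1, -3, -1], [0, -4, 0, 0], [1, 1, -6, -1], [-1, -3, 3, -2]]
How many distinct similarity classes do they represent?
2 classes: {M1, M3}, {M2}

Characteristic polynomials: χ_{M1} = (x + 3)^2(x + 4)^2, χ_{M2} = (x - 4)^3(x - 2), χ_{M3} = (x + 3)^2(x + 4)^2.

{M1, M3}: invariant factors x + 3, (x + 3)(x + 4)^2.

{M2}: invariant factors (x - 4)^3(x - 2).

Matrices are similar if and only if their invariant-factor lists agree; the partition into similarity classes is {M1, M3}, {M2}.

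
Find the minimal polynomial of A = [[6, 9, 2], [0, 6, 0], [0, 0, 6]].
The characteristic polynomial factors as (x - 6)^3. The minimal polynomial is ∏(x - λ)^{k_λ} where k_λ is the size of the largest Jordan block at λ.

For λ = 6: rank(A - 6I) = 1, and the largest Jordan block has size 2 (the smallest k with rank((A - 6I)^k) = rank((A - 6I)^(k+1))).

So m_A(x) = (x - 6)^2.

m_A(x) = (x - 6)^2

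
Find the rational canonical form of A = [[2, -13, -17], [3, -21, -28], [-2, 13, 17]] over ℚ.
The invariant factors of A (the non-unit diagonal entries of the Smith normal form of xI - A over ℚ[x]) are x(x^2 + 2x + 4), each dividing the next. The characteristic polynomial is their product, x(x^2 + 2x + 4).

The rational canonical form is the block-diagonal matrix of companion matrices C(f_i):
R = [[0, 0, 0], [1, 0, -4], [0, 1, -2]].

Note the characteristic polynomial does not split into linear factors over ℚ, so A has no Jordan form over ℚ; the rational canonical form exists over any field.

R = [[0, 0, 0], [1, 0, -4], [0, 1, -2]]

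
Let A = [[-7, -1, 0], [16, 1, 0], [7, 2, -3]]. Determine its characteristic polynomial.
χ_A(x) = (x + 3)^3

xI - A = [[x + 7, 1, 0], [-16, x - 1, 0], [-7, -2, x + 3]].

Expanding det(xI - A) along the first row:
det(xI - A) = + (x + 7)·det([[x - 1, 0], [-2, x + 3]]) - (1)·det([[-16, 0], [-7, x + 3]]) + (0)·det([[-16, x - 1], [-7, -2]]).

Evaluating gives χ_A(x) = x^3 + 9x^2 + 27x + 27 = (x + 3)^3.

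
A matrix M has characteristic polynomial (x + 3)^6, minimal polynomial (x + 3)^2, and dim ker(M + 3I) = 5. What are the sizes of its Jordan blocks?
λ = -3: algebraic multiplicity 6 (exponent in χ_M), largest block size 2 (exponent in m_M), 5 blocks (geometric multiplicity). These force block sizes [2, 1, 1, 1, 1].

Jordan blocks: (-3, 2), (-3, 1), (-3, 1), (-3, 1), (-3, 1)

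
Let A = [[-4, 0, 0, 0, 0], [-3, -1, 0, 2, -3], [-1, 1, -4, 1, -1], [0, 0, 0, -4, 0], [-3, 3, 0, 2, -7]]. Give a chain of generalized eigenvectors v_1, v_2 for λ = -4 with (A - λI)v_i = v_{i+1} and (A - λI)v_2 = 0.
We seek v_1 ∈ ker((A + 4I)^2) \ ker(A + 4I), then set v_{i+1} = (A + 4I) v_i.

One such chain is v_1 = [[-2, 1, 0, 0, 2]]^T, v_2 = [[0, 3, 1, 0, 3]]^T. Check: (A + 4I) v_2 = [[0, 0, 0, 0, 0]]^T = 0.

v_1 = [[-2, 1, 0, 0, 2]]^T, v_2 = [[0, 3, 1, 0, 3]]^T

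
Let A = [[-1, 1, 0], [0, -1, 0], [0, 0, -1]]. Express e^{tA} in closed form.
e^{tA} = [[e^{-t}, t*e^{-t}, 0], [0, e^{-t}, 0], [0, 0, e^{-t}]]

A has Jordan form J = [[-1, 1, 0], [0, -1, 0], [0, 0, -1]] with A = PJP^{-1}, so e^{tA} = P e^{tJ} P^{-1}.

For a Jordan block J_k(λ), e^{tJ_k(λ)} = e^{λt} · (I + tN + t^2 N^2/2! + ... + t^{k-1} N^{k-1}/(k-1)!) where N is the nilpotent superdiagonal part.

Assembling the blocks and conjugating back gives the entries of e^{tA} as shown above.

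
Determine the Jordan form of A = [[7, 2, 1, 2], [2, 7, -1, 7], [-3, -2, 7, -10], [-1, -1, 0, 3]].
The characteristic polynomial is det(xI - A) = (x - 6)^4, so the eigenvalues are 6 (algebraic multiplicity 4).

For λ = 6: rank(A - 6I) = 2, rank((A - 6I)^2) = 0. The eigenspace has dimension 4 - 2 = 2, so there are 2 Jordan blocks; the rank sequence gives block sizes [2, 2].

Assembling the blocks gives the Jordan form J above.

J = [[6, 1, 0, 0], [0, 6, 0, 0], [0, 0, 6, 1], [0, 0, 0, 6]]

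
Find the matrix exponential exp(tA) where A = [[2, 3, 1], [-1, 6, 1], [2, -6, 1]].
A has Jordan form J = [[3, 1, 0], [0, 3, 0], [0, 0, 3]] with A = PJP^{-1}, so e^{tA} = P e^{tJ} P^{-1}.

For a Jordan block J_k(λ), e^{tJ_k(λ)} = e^{λt} · (I + tN + t^2 N^2/2! + ... + t^{k-1} N^{k-1}/(k-1)!) where N is the nilpotent superdiagonal part.

Assembling the blocks and conjugating back gives the entries of e^{tA} as shown above.

e^{tA} = [[(1 - t)*e^{3*t}, 3*t*e^{3*t}, t*e^{3*t}], [-t*e^{3*t}, (3*t + 1)*e^{3*t}, t*e^{3*t}], [2*t*e^{3*t}, -6*t*e^{3*t}, (1 - 2*t)*e^{3*t}]]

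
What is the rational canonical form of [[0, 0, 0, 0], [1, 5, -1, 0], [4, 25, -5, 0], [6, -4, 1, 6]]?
The invariant factors of A (the non-unit diagonal entries of the Smith normal form of xI - A over ℚ[x]) are x^3(x - 6), each dividing the next. The characteristic polynomial is their product, x^3(x - 6).

The rational canonical form is the block-diagonal matrix of companion matrices C(f_i):
R = [[0, 0, 0, 0], [1, 0, 0, 0], [0, 1, 0, 0], [0, 0, 1, 6]].

R = [[0, 0, 0, 0], [1, 0, 0, 0], [0, 1, 0, 0], [0, 0, 1, 6]]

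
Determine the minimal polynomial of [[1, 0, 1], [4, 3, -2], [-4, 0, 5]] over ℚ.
m_A(x) = (x - 3)^2

The characteristic polynomial factors as (x - 3)^3. The minimal polynomial is ∏(x - λ)^{k_λ} where k_λ is the size of the largest Jordan block at λ.

For λ = 3: rank(A - 3I) = 1, and the largest Jordan block has size 2 (the smallest k with rank((A - 3I)^k) = rank((A - 3I)^(k+1))).

So m_A(x) = (x - 3)^2.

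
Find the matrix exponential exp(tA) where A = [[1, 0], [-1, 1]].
A has Jordan form J = [[1, 1], [0, 1]] with A = PJP^{-1}, so e^{tA} = P e^{tJ} P^{-1}.

For a Jordan block J_k(λ), e^{tJ_k(λ)} = e^{λt} · (I + tN + t^2 N^2/2! + ... + t^{k-1} N^{k-1}/(k-1)!) where N is the nilpotent superdiagonal part.

Assembling the blocks and conjugating back gives the entries of e^{tA} as shown above.

e^{tA} = [[e^{t}, 0], [-t*e^{t}, e^{t}]]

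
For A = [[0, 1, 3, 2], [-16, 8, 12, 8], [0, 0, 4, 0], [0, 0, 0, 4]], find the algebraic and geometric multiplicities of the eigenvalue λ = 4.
The characteristic polynomial is (x - 4)^4, so the factor x - 4 appears with exponent 4: the algebraic multiplicity is 4.

rank(A - 4I) = 1, so the eigenspace has dimension 4 - 1 = 3: the geometric multiplicity is 3.

Since 3 < 4, A is not diagonalizable.

algebraic multiplicity 4, geometric multiplicity 3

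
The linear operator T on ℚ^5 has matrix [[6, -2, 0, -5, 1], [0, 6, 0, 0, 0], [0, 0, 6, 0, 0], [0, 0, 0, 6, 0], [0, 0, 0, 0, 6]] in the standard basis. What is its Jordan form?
J = [[6, 1, 0, 0, 0], [0, 6, 0, 0, 0], [0, 0, 6, 0, 0], [0, 0, 0, 6, 0], [0, 0, 0, 0, 6]]

The characteristic polynomial is det(xI - A) = (x - 6)^5, so the eigenvalues are 6 (algebraic multiplicity 5).

For λ = 6: rank(A - 6I) = 1, rank((A - 6I)^2) = 0. The eigenspace has dimension 5 - 1 = 4, so there are 4 Jordan blocks; the rank sequence gives block sizes [2, 1, 1, 1].

Assembling the blocks gives the Jordan form J above.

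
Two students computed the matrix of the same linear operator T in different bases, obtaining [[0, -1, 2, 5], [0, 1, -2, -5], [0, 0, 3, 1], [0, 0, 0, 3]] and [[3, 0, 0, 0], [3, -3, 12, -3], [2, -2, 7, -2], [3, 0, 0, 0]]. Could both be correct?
No.

Both have characteristic polynomial x(x - 3)^2(x - 1), but the minimal polynomial of A is x(x - 3)^2(x - 1) while the minimal polynomial of B is x(x - 3)(x - 1). The minimal polynomial is a similarity invariant, so A and B are not similar.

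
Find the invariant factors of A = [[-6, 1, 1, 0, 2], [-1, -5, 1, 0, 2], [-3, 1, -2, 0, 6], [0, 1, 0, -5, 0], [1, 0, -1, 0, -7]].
x + 5, x + 5, (x + 5)^3

The Jordan structure of A has elementary divisors (x + 5)^3, (x + 5), (x + 5). Arranging the block sizes at each eigenvalue in decreasing order and taking row products gives the invariant factors.

Invariant factors (smallest first, each dividing the next): x + 5, x + 5, (x + 5)^3.

Check: the last factor (x + 5)^3 is the minimal polynomial, and the product (x + 5)^5 is the characteristic polynomial.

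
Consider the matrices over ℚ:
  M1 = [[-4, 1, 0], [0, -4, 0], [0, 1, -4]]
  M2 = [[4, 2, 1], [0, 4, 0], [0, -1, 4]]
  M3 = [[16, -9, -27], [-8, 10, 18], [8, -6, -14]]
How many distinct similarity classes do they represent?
3 classes: {M1}, {M2}, {M3}

Characteristic polynomials: χ_{M1} = (x + 4)^3, χ_{M2} = (x - 4)^3, χ_{M3} = (x - 4)^3.

{M1}: invariant factors x + 4, (x + 4)^2.

{M2}: invariant factors (x - 4)^3.

{M3}: invariant factors x - 4, (x - 4)^2.

Matrices are similar if and only if their invariant-factor lists agree; the partition into similarity classes is {M1}, {M2}, {M3}.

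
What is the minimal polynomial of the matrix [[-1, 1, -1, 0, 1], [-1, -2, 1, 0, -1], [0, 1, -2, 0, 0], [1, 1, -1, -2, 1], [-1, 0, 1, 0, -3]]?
The characteristic polynomial factors as (x + 2)^5. The minimal polynomial is ∏(x - λ)^{k_λ} where k_λ is the size of the largest Jordan block at λ.

For λ = -2: rank(A + 2I) = 2, and the largest Jordan block has size 3 (the smallest k with rank((A + 2I)^k) = rank((A + 2I)^(k+1))).

So m_A(x) = (x + 2)^3.

m_A(x) = (x + 2)^3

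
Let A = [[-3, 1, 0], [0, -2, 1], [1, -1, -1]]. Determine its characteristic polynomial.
χ_A(x) = (x + 2)^3

xI - A = [[x + 3, -1, 0], [0, x + 2, -1], [-1, 1, x + 1]].

Expanding det(xI - A) along the first row:
det(xI - A) = + (x + 3)·det([[x + 2, -1], [1, x + 1]]) - (-1)·det([[0, -1], [-1, x + 1]]) + (0)·det([[0, x + 2], [-1, 1]]).

Evaluating gives χ_A(x) = x^3 + 6x^2 + 12x + 8 = (x + 2)^3.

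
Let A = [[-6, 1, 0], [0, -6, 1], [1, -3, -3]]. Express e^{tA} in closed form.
e^{tA} = [[(t^2/2 - t + 1)*e^{-5*t}, t*(1 - t)*e^{-5*t}, t^2*e^{-5*t}/2], [t^2*e^{-5*t}/2, (-t^2 - t + 1)*e^{-5*t}, t*(t + 2)*e^{-5*t}/2], [t*(t + 2)*e^{-5*t}/2, t*(-t - 3)*e^{-5*t}, (t^2 + 4*t + 2)*e^{-5*t}/2]]

A has Jordan form J = [[-5, 1, 0], [0, -5, 1], [0, 0, -5]] with A = PJP^{-1}, so e^{tA} = P e^{tJ} P^{-1}.

For a Jordan block J_k(λ), e^{tJ_k(λ)} = e^{λt} · (I + tN + t^2 N^2/2! + ... + t^{k-1} N^{k-1}/(k-1)!) where N is the nilpotent superdiagonal part.

Assembling the blocks and conjugating back gives the entries of e^{tA} as shown above.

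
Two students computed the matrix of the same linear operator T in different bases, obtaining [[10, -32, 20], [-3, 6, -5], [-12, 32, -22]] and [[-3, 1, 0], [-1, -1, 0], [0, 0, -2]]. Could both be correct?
Yes.

Two matrices over a field are similar if and only if they have the same invariant factors.

Both A and B have characteristic polynomial (x + 2)^3 and minimal polynomial (x + 2)^2. Computing further, both have invariant factors x + 2, (x + 2)^2. Hence A and B are similar.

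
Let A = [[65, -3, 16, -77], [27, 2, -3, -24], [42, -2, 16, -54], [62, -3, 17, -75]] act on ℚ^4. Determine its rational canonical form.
R = [[4, 0, 0, 0], [0, 0, 0, -64], [0, 1, 0, 16], [0, 0, 1, 4]]

The invariant factors of A (the non-unit diagonal entries of the Smith normal form of xI - A over ℚ[x]) are x - 4, (x - 4)^2(x + 4), each dividing the next. The characteristic polynomial is their product, (x - 4)^3(x + 4).

The rational canonical form is the block-diagonal matrix of companion matrices C(f_i):
R = [[4, 0, 0, 0], [0, 0, 0, -64], [0, 1, 0, 16], [0, 0, 1, 4]].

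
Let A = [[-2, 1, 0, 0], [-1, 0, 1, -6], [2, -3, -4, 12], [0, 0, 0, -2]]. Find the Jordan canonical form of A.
J = [[-2, 1, 0, 0], [0, -2, 1, 0], [0, 0, -2, 0], [0, 0, 0, -2]]

The characteristic polynomial is det(xI - A) = (x + 2)^4, so the eigenvalues are -2 (algebraic multiplicity 4).

For λ = -2: rank(A + 2I) = 2, rank((A + 2I)^2) = 1, rank((A + 2I)^3) = 0. The eigenspace has dimension 4 - 2 = 2, so there are 2 Jordan blocks; the rank sequence gives block sizes [3, 1].

Assembling the blocks gives the Jordan form J above.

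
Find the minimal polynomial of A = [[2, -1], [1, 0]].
The characteristic polynomial factors as (x - 1)^2. The minimal polynomial is ∏(x - λ)^{k_λ} where k_λ is the size of the largest Jordan block at λ.

For λ = 1: rank(A - I) = 1, and the largest Jordan block has size 2 (the smallest k with rank((A - I)^k) = rank((A - I)^(k+1))).

So m_A(x) = (x - 1)^2.

m_A(x) = (x - 1)^2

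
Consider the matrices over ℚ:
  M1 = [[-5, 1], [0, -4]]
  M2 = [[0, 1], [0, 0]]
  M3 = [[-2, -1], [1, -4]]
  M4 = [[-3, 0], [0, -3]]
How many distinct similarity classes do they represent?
4 classes: {M1}, {M2}, {M3}, {M4}

Characteristic polynomials: χ_{M1} = (x + 4)(x + 5), χ_{M2} = x^2, χ_{M3} = (x + 3)^2, χ_{M4} = (x + 3)^2.

{M1}: invariant factors (x + 4)(x + 5).

{M2}: invariant factors x^2.

{M3}: invariant factors (x + 3)^2.

{M4}: invariant factors x + 3, x + 3.

Matrices are similar if and only if their invariant-factor lists agree; the partition into similarity classes is {M1}, {M2}, {M3}, {M4}.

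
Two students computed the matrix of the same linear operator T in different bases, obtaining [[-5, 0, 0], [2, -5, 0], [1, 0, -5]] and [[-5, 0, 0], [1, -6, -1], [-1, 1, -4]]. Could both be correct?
Yes.

Two matrices over a field are similar if and only if they have the same invariant factors.

Both A and B have characteristic polynomial (x + 5)^3 and minimal polynomial (x + 5)^2. Computing further, both have invariant factors x + 5, (x + 5)^2. Hence A and B are similar.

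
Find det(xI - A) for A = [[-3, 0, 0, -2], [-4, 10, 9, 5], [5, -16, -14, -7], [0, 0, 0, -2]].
xI - A = [[x + 3, 0, 0, 2], [4, x - 10, -9, -5], [-5, 16, x + 14, 7], [0, 0, 0, x + 2]].

Expanding det(xI - A) along the first row:
det(xI - A) = + (x + 3)·det([[x - 10, -9, -5], [16, x + 14, 7], [0, 0, x + 2]]) - (0)·det([[4, -9, -5], [-5, x + 14, 7], [0, 0, x + 2]]) + (0)·det([[4, x - 10, -5], [-5, 16, 7], [0, 0, x + 2]]) - (2)·det([[4, x - 10, -9], [-5, 16, x + 14], [0, 0, 0]]).

Evaluating gives χ_A(x) = x^4 + 9x^3 + 30x^2 + 44x + 24 = (x + 2)^3(x + 3).

χ_A(x) = (x + 2)^3(x + 3)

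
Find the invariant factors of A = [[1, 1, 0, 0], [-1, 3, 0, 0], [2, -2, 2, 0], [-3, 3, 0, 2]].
The Jordan structure of A has elementary divisors (x - 2)^2, (x - 2), (x - 2). Arranging the block sizes at each eigenvalue in decreasing order and taking row products gives the invariant factors.

Invariant factors (smallest first, each dividing the next): x - 2, x - 2, (x - 2)^2.

Check: the last factor (x - 2)^2 is the minimal polynomial, and the product (x - 2)^4 is the characteristic polynomial.

x - 2, x - 2, (x - 2)^2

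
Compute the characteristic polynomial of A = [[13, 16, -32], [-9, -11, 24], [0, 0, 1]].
χ_A(x) = (x - 1)^3

xI - A = [[x - 13, -16, 32], [9, x + 11, -24], [0, 0, x - 1]].

Expanding det(xI - A) along the first row:
det(xI - A) = + (x - 13)·det([[x + 11, -24], [0, x - 1]]) - (-16)·det([[9, -24], [0, x - 1]]) + (32)·det([[9, x + 11], [0, 0]]).

Evaluating gives χ_A(x) = x^3 - 3x^2 + 3x - 1 = (x - 1)^3.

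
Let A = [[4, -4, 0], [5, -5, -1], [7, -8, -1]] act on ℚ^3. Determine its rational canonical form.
The invariant factors of A (the non-unit diagonal entries of the Smith normal form of xI - A over ℚ[x]) are (x - 1)^2(x + 4), each dividing the next. The characteristic polynomial is their product, (x - 1)^2(x + 4).

The rational canonical form is the block-diagonal matrix of companion matrices C(f_i):
R = [[0, 0, -4], [1, 0, 7], [0, 1, -2]].

R = [[0, 0, -4], [1, 0, 7], [0, 1, -2]]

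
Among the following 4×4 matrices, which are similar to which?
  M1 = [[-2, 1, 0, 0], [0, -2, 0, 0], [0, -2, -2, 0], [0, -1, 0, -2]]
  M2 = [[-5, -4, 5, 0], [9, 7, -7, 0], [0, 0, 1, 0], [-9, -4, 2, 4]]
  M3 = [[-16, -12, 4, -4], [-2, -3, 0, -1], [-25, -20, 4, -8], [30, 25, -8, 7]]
Characteristic polynomials: χ_{M1} = (x + 2)^4, χ_{M2} = (x - 4)(x - 1)^3, χ_{M3} = (x + 2)^4.

{M1}: invariant factors x + 2, x + 2, (x + 2)^2.

{M2}: invariant factors (x - 4)(x - 1)^3.

{M3}: invariant factors (x + 2)^2, (x + 2)^2.

Matrices are similar if and only if their invariant-factor lists agree; the partition into similarity classes is {M1}, {M2}, {M3}.

3 classes: {M1}, {M2}, {M3}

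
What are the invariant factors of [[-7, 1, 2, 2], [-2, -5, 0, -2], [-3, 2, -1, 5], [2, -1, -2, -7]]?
(x + 5)^2, (x + 5)^2

The Jordan structure of A has elementary divisors (x + 5)^2, (x + 5)^2. Arranging the block sizes at each eigenvalue in decreasing order and taking row products gives the invariant factors.

Invariant factors (smallest first, each dividing the next): (x + 5)^2, (x + 5)^2.

Check: the last factor (x + 5)^2 is the minimal polynomial, and the product (x + 5)^4 is the characteristic polynomial.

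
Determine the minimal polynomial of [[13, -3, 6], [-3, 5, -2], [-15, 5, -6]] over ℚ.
m_A(x) = (x - 4)^2

The characteristic polynomial factors as (x - 4)^3. The minimal polynomial is ∏(x - λ)^{k_λ} where k_λ is the size of the largest Jordan block at λ.

For λ = 4: rank(A - 4I) = 1, and the largest Jordan block has size 2 (the smallest k with rank((A - 4I)^k) = rank((A - 4I)^(k+1))).

So m_A(x) = (x - 4)^2.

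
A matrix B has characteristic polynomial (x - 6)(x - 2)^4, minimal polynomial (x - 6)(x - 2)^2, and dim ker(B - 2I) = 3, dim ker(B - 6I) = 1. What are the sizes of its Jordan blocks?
Jordan blocks: (2, 2), (2, 1), (2, 1), (6, 1)

λ = 2: algebraic multiplicity 4 (exponent in χ_B), largest block size 2 (exponent in m_B), 3 blocks (geometric multiplicity). These force block sizes [2, 1, 1].
λ = 6: algebraic multiplicity 1 (exponent in χ_B), largest block size 1 (exponent in m_B), 1 block (geometric multiplicity). This forces block sizes [1].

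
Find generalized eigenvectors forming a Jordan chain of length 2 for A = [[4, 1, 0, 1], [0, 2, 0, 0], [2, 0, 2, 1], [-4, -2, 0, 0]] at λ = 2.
We seek v_1 ∈ ker((A - 2I)^2) \ ker(A - 2I), then set v_{i+1} = (A - 2I) v_i.

One such chain is v_1 = [[-2, 1, -2, 4]]^T, v_2 = [[1, 0, 0, -2]]^T. Check: (A - 2I) v_2 = [[0, 0, 0, 0]]^T = 0.

v_1 = [[-2, 1, -2, 4]]^T, v_2 = [[1, 0, 0, -2]]^T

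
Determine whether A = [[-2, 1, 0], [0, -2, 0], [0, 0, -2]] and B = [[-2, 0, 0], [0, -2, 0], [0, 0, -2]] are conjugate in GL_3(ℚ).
Both have characteristic polynomial (x + 2)^3, but the minimal polynomial of A is (x + 2)^2 while the minimal polynomial of B is x + 2. The minimal polynomial is a similarity invariant, so A and B are not similar.

No.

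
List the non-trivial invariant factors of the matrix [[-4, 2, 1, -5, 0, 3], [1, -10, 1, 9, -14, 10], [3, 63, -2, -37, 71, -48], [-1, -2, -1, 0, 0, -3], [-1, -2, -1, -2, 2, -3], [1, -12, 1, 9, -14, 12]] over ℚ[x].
The Jordan structure of A has elementary divisors (x + 5), (x + 5), (x - 2)^3, (x - 2). Arranging the block sizes at each eigenvalue in decreasing order and taking row products gives the invariant factors.

Invariant factors (smallest first, each dividing the next): (x - 2)(x + 5), (x - 2)^3(x + 5).

Check: the last factor (x - 2)^3(x + 5) is the minimal polynomial, and the product (x - 2)^4(x + 5)^2 is the characteristic polynomial.

(x - 2)(x + 5), (x - 2)^3(x + 5)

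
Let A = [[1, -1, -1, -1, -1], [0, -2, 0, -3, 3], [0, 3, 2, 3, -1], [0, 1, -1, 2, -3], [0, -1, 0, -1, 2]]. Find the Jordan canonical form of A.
The characteristic polynomial is det(xI - A) = (x - 1)^5, so the eigenvalues are 1 (algebraic multiplicity 5).

For λ = 1: rank(A - I) = 2, rank((A - I)^2) = 1, rank((A - I)^3) = 0. The eigenspace has dimension 5 - 2 = 3, so there are 3 Jordan blocks; the rank sequence gives block sizes [3, 1, 1].

Assembling the blocks gives the Jordan form J above.

J = [[1, 1, 0, 0, 0], [0, 1, 1, 0, 0], [0, 0, 1, 0, 0], [0, 0, 0, 1, 0], [0, 0, 0, 0, 1]]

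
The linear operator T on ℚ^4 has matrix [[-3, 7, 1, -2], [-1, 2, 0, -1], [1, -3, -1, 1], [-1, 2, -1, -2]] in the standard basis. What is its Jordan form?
J = [[-1, 1, 0, 0], [0, -1, 0, 0], [0, 0, -1, 1], [0, 0, 0, -1]]

The characteristic polynomial is det(xI - A) = (x + 1)^4, so the eigenvalues are -1 (algebraic multiplicity 4).

For λ = -1: rank(A + I) = 2, rank((A + I)^2) = 0. The eigenspace has dimension 4 - 2 = 2, so there are 2 Jordan blocks; the rank sequence gives block sizes [2, 2].

Assembling the blocks gives the Jordan form J above.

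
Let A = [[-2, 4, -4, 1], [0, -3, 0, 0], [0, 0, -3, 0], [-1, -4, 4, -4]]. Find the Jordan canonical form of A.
J = [[-3, 1, 0, 0], [0, -3, 0, 0], [0, 0, -3, 0], [0, 0, 0, -3]]

The characteristic polynomial is det(xI - A) = (x + 3)^4, so the eigenvalues are -3 (algebraic multiplicity 4).

For λ = -3: rank(A + 3I) = 1, rank((A + 3I)^2) = 0. The eigenspace has dimension 4 - 1 = 3, so there are 3 Jordan blocks; the rank sequence gives block sizes [2, 1, 1].

Assembling the blocks gives the Jordan form J above.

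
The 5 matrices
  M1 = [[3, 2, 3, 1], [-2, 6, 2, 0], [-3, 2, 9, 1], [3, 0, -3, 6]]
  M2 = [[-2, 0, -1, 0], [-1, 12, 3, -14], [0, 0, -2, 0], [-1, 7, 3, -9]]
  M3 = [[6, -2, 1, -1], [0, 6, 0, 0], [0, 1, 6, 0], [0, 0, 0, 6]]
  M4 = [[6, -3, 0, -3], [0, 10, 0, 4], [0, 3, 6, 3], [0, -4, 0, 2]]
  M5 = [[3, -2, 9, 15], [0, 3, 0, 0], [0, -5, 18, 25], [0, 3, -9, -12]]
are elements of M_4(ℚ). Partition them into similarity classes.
Characteristic polynomials: χ_{M1} = (x - 6)^4, χ_{M2} = (x - 5)(x + 2)^3, χ_{M3} = (x - 6)^4, χ_{M4} = (x - 6)^4, χ_{M5} = (x - 3)^4.

{M1, M3}: invariant factors x - 6, (x - 6)^3.

{M2}: invariant factors (x - 5)(x + 2)^3.

{M4}: invariant factors x - 6, x - 6, (x - 6)^2.

{M5}: invariant factors (x - 3)^2, (x - 3)^2.

Matrices are similar if and only if their invariant-factor lists agree; the partition into similarity classes is {M1, M3}, {M2}, {M4}, {M5}.

4 classes: {M1, M3}, {M2}, {M4}, {M5}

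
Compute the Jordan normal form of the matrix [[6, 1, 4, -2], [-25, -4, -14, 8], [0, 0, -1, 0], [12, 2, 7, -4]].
J = [[-1, 1, 0, 0], [0, -1, 0, 0], [0, 0, -1, 0], [0, 0, 0, 0]]

The characteristic polynomial is det(xI - A) = x(x + 1)^3, so the eigenvalues are -1 (algebraic multiplicity 3), 0 (algebraic multiplicity 1).

For λ = -1: rank(A + I) = 2, rank((A + I)^2) = 1. The eigenspace has dimension 4 - 2 = 2, so there are 2 Jordan blocks; the rank sequence gives block sizes [2, 1].

For λ = 0: algebraic multiplicity 1 gives one 1×1 block.

Assembling the blocks gives the Jordan form J above.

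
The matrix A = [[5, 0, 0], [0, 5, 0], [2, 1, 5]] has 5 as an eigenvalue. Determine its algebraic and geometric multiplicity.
algebraic multiplicity 3, geometric multiplicity 2

The characteristic polynomial is (x - 5)^3, so the factor x - 5 appears with exponent 3: the algebraic multiplicity is 3.

rank(A - 5I) = 1, so the eigenspace has dimension 3 - 1 = 2: the geometric multiplicity is 2.

Since 2 < 3, A is not diagonalizable.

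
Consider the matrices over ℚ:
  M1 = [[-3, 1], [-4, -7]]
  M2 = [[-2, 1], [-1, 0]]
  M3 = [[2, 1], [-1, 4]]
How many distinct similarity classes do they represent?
Characteristic polynomials: χ_{M1} = (x + 5)^2, χ_{M2} = (x + 1)^2, χ_{M3} = (x - 3)^2.

{M1}: invariant factors (x + 5)^2.

{M2}: invariant factors (x + 1)^2.

{M3}: invariant factors (x - 3)^2.

Matrices are similar if and only if their invariant-factor lists agree; the partition into similarity classes is {M1}, {M2}, {M3}.

3 classes: {M1}, {M2}, {M3}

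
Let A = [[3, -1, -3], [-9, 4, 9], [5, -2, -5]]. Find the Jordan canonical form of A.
J = [[0, 0, 0], [0, 1, 1], [0, 0, 1]]

The characteristic polynomial is det(xI - A) = x(x - 1)^2, so the eigenvalues are 0 (algebraic multiplicity 1), 1 (algebraic multiplicity 2).

For λ = 0: algebraic multiplicity 1 gives one 1×1 block.

For λ = 1: rank(A - I) = 2, rank((A - I)^2) = 1. The eigenspace has dimension 3 - 2 = 1, so there is 1 Jordan block; the rank sequence gives block sizes [2].

Assembling the blocks gives the Jordan form J above.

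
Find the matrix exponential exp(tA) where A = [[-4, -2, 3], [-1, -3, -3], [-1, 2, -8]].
A has Jordan form J = [[-5, 1, 0], [0, -5, 0], [0, 0, -5]] with A = PJP^{-1}, so e^{tA} = P e^{tJ} P^{-1}.

For a Jordan block J_k(λ), e^{tJ_k(λ)} = e^{λt} · (I + tN + t^2 N^2/2! + ... + t^{k-1} N^{k-1}/(k-1)!) where N is the nilpotent superdiagonal part.

Assembling the blocks and conjugating back gives the entries of e^{tA} as shown above.

e^{tA} = [[(t + 1)*e^{-5*t}, -2*t*e^{-5*t}, 3*t*e^{-5*t}], [-t*e^{-5*t}, (2*t + 1)*e^{-5*t}, -3*t*e^{-5*t}], [-t*e^{-5*t}, 2*t*e^{-5*t}, (1 - 3*t)*e^{-5*t}]]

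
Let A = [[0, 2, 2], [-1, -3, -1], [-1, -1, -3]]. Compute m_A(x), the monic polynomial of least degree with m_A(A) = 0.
The characteristic polynomial factors as (x + 2)^3. The minimal polynomial is ∏(x - λ)^{k_λ} where k_λ is the size of the largest Jordan block at λ.

For λ = -2: rank(A + 2I) = 1, and the largest Jordan block has size 2 (the smallest k with rank((A + 2I)^k) = rank((A + 2I)^(k+1))).

So m_A(x) = (x + 2)^2.

m_A(x) = (x + 2)^2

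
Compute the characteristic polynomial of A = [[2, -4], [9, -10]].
xI - A = [[x - 2, 4], [-9, x + 10]].

Expanding det(xI - A) along the first row:
det(xI - A) = + (x - 2)·det([[x + 10]]) - (4)·det([[-9]]).

Evaluating gives χ_A(x) = x^2 + 8x + 16 = (x + 4)^2.

χ_A(x) = (x + 4)^2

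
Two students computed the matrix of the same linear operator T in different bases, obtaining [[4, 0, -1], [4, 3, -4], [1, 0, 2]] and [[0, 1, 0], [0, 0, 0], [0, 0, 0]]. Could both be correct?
No.

trace(A) = 9 but trace(B) = 0. The trace is a similarity invariant, so A and B are not similar.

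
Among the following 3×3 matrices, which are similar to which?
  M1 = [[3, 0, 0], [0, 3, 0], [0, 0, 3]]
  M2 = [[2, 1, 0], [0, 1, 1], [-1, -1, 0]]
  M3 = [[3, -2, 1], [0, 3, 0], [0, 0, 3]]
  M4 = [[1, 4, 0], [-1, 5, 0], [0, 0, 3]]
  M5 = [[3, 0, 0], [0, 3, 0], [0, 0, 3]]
3 classes: {M1, M5}, {M2}, {M3, M4}

Characteristic polynomials: χ_{M1} = (x - 3)^3, χ_{M2} = (x - 1)^3, χ_{M3} = (x - 3)^3, χ_{M4} = (x - 3)^3, χ_{M5} = (x - 3)^3.

{M1, M5}: invariant factors x - 3, x - 3, x - 3.

{M2}: invariant factors (x - 1)^3.

{M3, M4}: invariant factors x - 3, (x - 3)^2.

Matrices are similar if and only if their invariant-factor lists agree; the partition into similarity classes is {M1, M5}, {M2}, {M3, M4}.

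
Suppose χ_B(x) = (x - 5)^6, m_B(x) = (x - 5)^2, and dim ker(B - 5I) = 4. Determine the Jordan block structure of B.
Jordan blocks: (5, 2), (5, 2), (5, 1), (5, 1)

λ = 5: algebraic multiplicity 6 (exponent in χ_B), largest block size 2 (exponent in m_B), 4 blocks (geometric multiplicity). These force block sizes [2, 2, 1, 1].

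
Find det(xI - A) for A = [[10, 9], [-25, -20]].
χ_A(x) = (x + 5)^2

xI - A = [[x - 10, -9], [25, x + 20]].

Expanding det(xI - A) along the first row:
det(xI - A) = + (x - 10)·det([[x + 20]]) - (-9)·det([[25]]).

Evaluating gives χ_A(x) = x^2 + 10x + 25 = (x + 5)^2.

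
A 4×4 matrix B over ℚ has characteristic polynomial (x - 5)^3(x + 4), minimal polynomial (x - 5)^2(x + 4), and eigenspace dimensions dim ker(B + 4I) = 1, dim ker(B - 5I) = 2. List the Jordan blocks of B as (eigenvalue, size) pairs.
Jordan blocks: (-4, 1), (5, 2), (5, 1)

λ = -4: algebraic multiplicity 1 (exponent in χ_B), largest block size 1 (exponent in m_B), 1 block (geometric multiplicity). This forces block sizes [1].
λ = 5: algebraic multiplicity 3 (exponent in χ_B), largest block size 2 (exponent in m_B), 2 blocks (geometric multiplicity). These force block sizes [2, 1].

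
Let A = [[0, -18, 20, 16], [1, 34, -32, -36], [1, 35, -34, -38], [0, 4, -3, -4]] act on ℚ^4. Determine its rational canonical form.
R = [[0, 0, 0, -36], [1, 0, 0, 24], [0, 1, 0, 8], [0, 0, 1, -4]]

The invariant factors of A (the non-unit diagonal entries of the Smith normal form of xI - A over ℚ[x]) are (x^2 + 2x - 6)^2, each dividing the next. The characteristic polynomial is their product, (x^2 + 2x - 6)^2.

The rational canonical form is the block-diagonal matrix of companion matrices C(f_i):
R = [[0, 0, 0, -36], [1, 0, 0, 24], [0, 1, 0, 8], [0, 0, 1, -4]].

Note the characteristic polynomial does not split into linear factors over ℚ, so A has no Jordan form over ℚ; the rational canonical form exists over any field.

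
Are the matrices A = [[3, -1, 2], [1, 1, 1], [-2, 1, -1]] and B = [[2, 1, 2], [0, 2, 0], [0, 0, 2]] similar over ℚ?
trace(A) = 3 but trace(B) = 6. The trace is a similarity invariant, so A and B are not similar.

No.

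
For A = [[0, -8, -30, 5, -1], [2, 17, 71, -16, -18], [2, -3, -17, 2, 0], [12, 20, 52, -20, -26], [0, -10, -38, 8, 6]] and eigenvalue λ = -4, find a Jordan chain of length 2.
v_1 = [[0, 3, 0, 5, -1]]^T, v_2 = [[2, 1, 1, 6, 0]]^T

We seek v_1 ∈ ker((A + 4I)^2) \ ker(A + 4I), then set v_{i+1} = (A + 4I) v_i.

One such chain is v_1 = [[0, 3, 0, 5, -1]]^T, v_2 = [[2, 1, 1, 6, 0]]^T. Check: (A + 4I) v_2 = [[0, 0, 0, 0, 0]]^T = 0.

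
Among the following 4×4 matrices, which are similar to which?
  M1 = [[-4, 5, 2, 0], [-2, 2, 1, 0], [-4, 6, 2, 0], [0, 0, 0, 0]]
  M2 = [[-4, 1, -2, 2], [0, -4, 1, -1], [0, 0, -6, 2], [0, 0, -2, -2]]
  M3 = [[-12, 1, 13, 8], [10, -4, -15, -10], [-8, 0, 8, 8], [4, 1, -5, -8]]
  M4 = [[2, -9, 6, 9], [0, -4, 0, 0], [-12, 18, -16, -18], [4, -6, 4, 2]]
3 classes: {M1}, {M2, M3}, {M4}

Characteristic polynomials: χ_{M1} = x^4, χ_{M2} = (x + 4)^4, χ_{M3} = (x + 4)^4, χ_{M4} = (x + 4)^4.

{M1}: invariant factors x, x^3.

{M2, M3}: invariant factors x + 4, (x + 4)^3.

{M4}: invariant factors x + 4, x + 4, (x + 4)^2.

Matrices are similar if and only if their invariant-factor lists agree; the partition into similarity classes is {M1}, {M2, M3}, {M4}.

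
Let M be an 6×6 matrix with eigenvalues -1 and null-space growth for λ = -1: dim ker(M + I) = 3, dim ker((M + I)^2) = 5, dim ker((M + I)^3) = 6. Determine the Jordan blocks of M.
Jordan blocks: (-1, 3), (-1, 2), (-1, 1)

λ = -1: successive nullity increments [3, 2, 1] count blocks of size ≥ k; block sizes are [3, 2, 1].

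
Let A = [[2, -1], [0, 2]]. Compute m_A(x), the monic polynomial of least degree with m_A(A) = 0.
m_A(x) = (x - 2)^2

The characteristic polynomial factors as (x - 2)^2. The minimal polynomial is ∏(x - λ)^{k_λ} where k_λ is the size of the largest Jordan block at λ.

For λ = 2: rank(A - 2I) = 1, and the largest Jordan block has size 2 (the smallest k with rank((A - 2I)^k) = rank((A - 2I)^(k+1))).

So m_A(x) = (x - 2)^2.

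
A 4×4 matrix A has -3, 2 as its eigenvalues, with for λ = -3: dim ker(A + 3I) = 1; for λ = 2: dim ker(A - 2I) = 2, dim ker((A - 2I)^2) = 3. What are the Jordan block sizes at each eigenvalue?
λ = -3: successive nullity increments [1] count blocks of size ≥ k; block sizes are [1].
λ = 2: successive nullity increments [2, 1] count blocks of size ≥ k; block sizes are [2, 1].

Jordan blocks: (-3, 1), (2, 2), (2, 1)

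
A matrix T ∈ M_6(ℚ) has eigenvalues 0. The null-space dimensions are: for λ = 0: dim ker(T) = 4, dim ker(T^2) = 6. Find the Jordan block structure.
λ = 0: successive nullity increments [4, 2] count blocks of size ≥ k; block sizes are [2, 2, 1, 1].

Jordan blocks: (0, 2), (0, 2), (0, 1), (0, 1)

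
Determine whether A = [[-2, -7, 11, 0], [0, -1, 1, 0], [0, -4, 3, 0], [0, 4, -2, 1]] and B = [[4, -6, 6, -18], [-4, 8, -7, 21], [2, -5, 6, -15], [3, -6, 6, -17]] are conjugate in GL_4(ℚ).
Two matrices over a field are similar if and only if they have the same invariant factors.

Both A and B have characteristic polynomial (x - 1)^3(x + 2) and minimal polynomial (x - 1)^2(x + 2). Computing further, both have invariant factors x - 1, (x - 1)^2(x + 2). Hence A and B are similar.

Yes.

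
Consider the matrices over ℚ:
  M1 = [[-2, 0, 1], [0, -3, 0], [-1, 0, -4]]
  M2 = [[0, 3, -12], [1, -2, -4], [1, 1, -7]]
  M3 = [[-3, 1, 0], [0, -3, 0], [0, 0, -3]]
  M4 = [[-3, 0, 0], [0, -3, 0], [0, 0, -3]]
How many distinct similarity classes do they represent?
2 classes: {M1, M2, M3}, {M4}

Characteristic polynomials: χ_{M1} = (x + 3)^3, χ_{M2} = (x + 3)^3, χ_{M3} = (x + 3)^3, χ_{M4} = (x + 3)^3.

{M1, M2, M3}: invariant factors x + 3, (x + 3)^2.

{M4}: invariant factors x + 3, x + 3, x + 3.

Matrices are similar if and only if their invariant-factor lists agree; the partition into similarity classes is {M1, M2, M3}, {M4}.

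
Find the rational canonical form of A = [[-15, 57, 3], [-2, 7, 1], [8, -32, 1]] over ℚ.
R = [[0, 0, 9], [1, 0, -9], [0, 1, -7]]

The invariant factors of A (the non-unit diagonal entries of the Smith normal form of xI - A over ℚ[x]) are (x + 3)(x^2 + 4x - 3), each dividing the next. The characteristic polynomial is their product, (x + 3)(x^2 + 4x - 3).

The rational canonical form is the block-diagonal matrix of companion matrices C(f_i):
R = [[0, 0, 9], [1, 0, -9], [0, 1, -7]].

Note the characteristic polynomial does not split into linear factors over ℚ, so A has no Jordan form over ℚ; the rational canonical form exists over any field.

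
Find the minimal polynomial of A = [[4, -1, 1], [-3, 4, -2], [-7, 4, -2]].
m_A(x) = (x - 2)^3

The characteristic polynomial factors as (x - 2)^3. The minimal polynomial is ∏(x - λ)^{k_λ} where k_λ is the size of the largest Jordan block at λ.

For λ = 2: rank(A - 2I) = 2, and the largest Jordan block has size 3 (the smallest k with rank((A - 2I)^k) = rank((A - 2I)^(k+1))).

So m_A(x) = (x - 2)^3.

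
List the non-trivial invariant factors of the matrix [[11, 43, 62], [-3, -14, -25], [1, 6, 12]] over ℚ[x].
The Jordan structure of A has elementary divisors (x - 3)^3. Arranging the block sizes at each eigenvalue in decreasing order and taking row products gives the invariant factors.

Invariant factors (smallest first, each dividing the next): (x - 3)^3.

Check: the last factor (x - 3)^3 is the minimal polynomial, and the product (x - 3)^3 is the characteristic polynomial.

(x - 3)^3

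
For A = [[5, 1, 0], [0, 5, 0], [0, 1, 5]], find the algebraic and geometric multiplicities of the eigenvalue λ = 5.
The characteristic polynomial is (x - 5)^3, so the factor x - 5 appears with exponent 3: the algebraic multiplicity is 3.

rank(A - 5I) = 1, so the eigenspace has dimension 3 - 1 = 2: the geometric multiplicity is 2.

Since 2 < 3, A is not diagonalizable.

algebraic multiplicity 3, geometric multiplicity 2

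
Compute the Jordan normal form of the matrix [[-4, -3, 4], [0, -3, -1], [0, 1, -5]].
J = [[-4, 1, 0], [0, -4, 1], [0, 0, -4]]

The characteristic polynomial is det(xI - A) = (x + 4)^3, so the eigenvalues are -4 (algebraic multiplicity 3).

For λ = -4: rank(A + 4I) = 2, rank((A + 4I)^2) = 1, rank((A + 4I)^3) = 0. The eigenspace has dimension 3 - 2 = 1, so there is 1 Jordan block; the rank sequence gives block sizes [3].

Assembling the blocks gives the Jordan form J above.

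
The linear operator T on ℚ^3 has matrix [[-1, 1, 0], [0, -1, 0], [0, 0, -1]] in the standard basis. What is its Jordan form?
The characteristic polynomial is det(xI - A) = (x + 1)^3, so the eigenvalues are -1 (algebraic multiplicity 3).

For λ = -1: rank(A + I) = 1, rank((A + I)^2) = 0. The eigenspace has dimension 3 - 1 = 2, so there are 2 Jordan blocks; the rank sequence gives block sizes [2, 1].

Assembling the blocks gives the Jordan form J above.

J = [[-1, 1, 0], [0, -1, 0], [0, 0, -1]]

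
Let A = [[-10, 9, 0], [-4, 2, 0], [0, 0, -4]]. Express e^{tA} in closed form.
e^{tA} = [[(1 - 6*t)*e^{-4*t}, 9*t*e^{-4*t}, 0], [-4*t*e^{-4*t}, (6*t + 1)*e^{-4*t}, 0], [0, 0, e^{-4*t}]]

A has Jordan form J = [[-4, 1, 0], [0, -4, 0], [0, 0, -4]] with A = PJP^{-1}, so e^{tA} = P e^{tJ} P^{-1}.

For a Jordan block J_k(λ), e^{tJ_k(λ)} = e^{λt} · (I + tN + t^2 N^2/2! + ... + t^{k-1} N^{k-1}/(k-1)!) where N is the nilpotent superdiagonal part.

Assembling the blocks and conjugating back gives the entries of e^{tA} as shown above.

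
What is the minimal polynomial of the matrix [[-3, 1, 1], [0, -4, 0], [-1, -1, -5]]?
m_A(x) = (x + 4)^2

The characteristic polynomial factors as (x + 4)^3. The minimal polynomial is ∏(x - λ)^{k_λ} where k_λ is the size of the largest Jordan block at λ.

For λ = -4: rank(A + 4I) = 1, and the largest Jordan block has size 2 (the smallest k with rank((A + 4I)^k) = rank((A + 4I)^(k+1))).

So m_A(x) = (x + 4)^2.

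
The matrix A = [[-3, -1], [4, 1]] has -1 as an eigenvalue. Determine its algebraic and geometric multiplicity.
The characteristic polynomial is (x + 1)^2, so the factor x + 1 appears with exponent 2: the algebraic multiplicity is 2.

rank(A + I) = 1, so the eigenspace has dimension 2 - 1 = 1: the geometric multiplicity is 1.

Since 1 < 2, A is not diagonalizable.

algebraic multiplicity 2, geometric multiplicity 1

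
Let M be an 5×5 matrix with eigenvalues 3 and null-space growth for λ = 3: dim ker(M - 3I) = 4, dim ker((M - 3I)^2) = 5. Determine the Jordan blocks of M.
Jordan blocks: (3, 2), (3, 1), (3, 1), (3, 1)

λ = 3: successive nullity increments [4, 1] count blocks of size ≥ k; block sizes are [2, 1, 1, 1].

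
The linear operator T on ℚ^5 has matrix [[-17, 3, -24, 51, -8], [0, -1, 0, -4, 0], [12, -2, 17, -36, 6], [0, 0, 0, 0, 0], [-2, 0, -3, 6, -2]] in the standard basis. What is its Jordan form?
The characteristic polynomial is det(xI - A) = x^2(x + 1)^3, so the eigenvalues are -1 (algebraic multiplicity 3), 0 (algebraic multiplicity 2).

For λ = -1: rank(A + I) = 3, rank((A + I)^2) = 2. The eigenspace has dimension 5 - 3 = 2, so there are 2 Jordan blocks; the rank sequence gives block sizes [2, 1].

For λ = 0: rank(A) = 3. The eigenspace has dimension 5 - 3 = 2, so there are 2 Jordan blocks; the rank sequence gives block sizes [1, 1].

Assembling the blocks gives the Jordan form J above.

J = [[-1, 1, 0, 0, 0], [0, -1, 0, 0, 0], [0, 0, -1, 0, 0], [0, 0, 0, 0, 0], [0, 0, 0, 0, 0]]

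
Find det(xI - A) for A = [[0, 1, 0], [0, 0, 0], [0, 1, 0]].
xI - A = [[x, -1, 0], [0, x, 0], [0, -1, x]].

Expanding det(xI - A) along the first row:
det(xI - A) = + (x)·det([[x, 0], [-1, x]]) - (-1)·det([[0, 0], [0, x]]) + (0)·det([[0, x], [0, -1]]).

Evaluating gives χ_A(x) = x^3.

χ_A(x) = x^3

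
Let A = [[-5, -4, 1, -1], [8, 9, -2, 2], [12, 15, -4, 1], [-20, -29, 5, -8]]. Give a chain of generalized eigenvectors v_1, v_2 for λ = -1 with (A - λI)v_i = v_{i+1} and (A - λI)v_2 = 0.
v_1 = [[-1, 1, -1, -2]]^T, v_2 = [[1, 0, 4, 0]]^T

We seek v_1 ∈ ker((A + I)^2) \ ker(A + I), then set v_{i+1} = (A + I) v_i.

One such chain is v_1 = [[-1, 1, -1, -2]]^T, v_2 = [[1, 0, 4, 0]]^T. Check: (A + I) v_2 = [[0, 0, 0, 0]]^T = 0.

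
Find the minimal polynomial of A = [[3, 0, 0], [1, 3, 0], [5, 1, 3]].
The characteristic polynomial factors as (x - 3)^3. The minimal polynomial is ∏(x - λ)^{k_λ} where k_λ is the size of the largest Jordan block at λ.

For λ = 3: rank(A - 3I) = 2, and the largest Jordan block has size 3 (the smallest k with rank((A - 3I)^k) = rank((A - 3I)^(k+1))).

So m_A(x) = (x - 3)^3.

m_A(x) = (x - 3)^3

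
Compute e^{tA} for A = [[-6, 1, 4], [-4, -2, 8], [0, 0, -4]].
A has Jordan form J = [[-4, 1, 0], [0, -4, 0], [0, 0, -4]] with A = PJP^{-1}, so e^{tA} = P e^{tJ} P^{-1}.

For a Jordan block J_k(λ), e^{tJ_k(λ)} = e^{λt} · (I + tN + t^2 N^2/2! + ... + t^{k-1} N^{k-1}/(k-1)!) where N is the nilpotent superdiagonal part.

Assembling the blocks and conjugating back gives the entries of e^{tA} as shown above.

e^{tA} = [[(1 - 2*t)*e^{-4*t}, t*e^{-4*t}, 4*t*e^{-4*t}], [-4*t*e^{-4*t}, (2*t + 1)*e^{-4*t}, 8*t*e^{-4*t}], [0, 0, e^{-4*t}]]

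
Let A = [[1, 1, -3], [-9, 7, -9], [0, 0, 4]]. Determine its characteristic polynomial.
χ_A(x) = (x - 4)^3

xI - A = [[x - 1, -1, 3], [9, x - 7, 9], [0, 0, x - 4]].

Expanding det(xI - A) along the first row:
det(xI - A) = + (x - 1)·det([[x - 7, 9], [0, x - 4]]) - (-1)·det([[9, 9], [0, x - 4]]) + (3)·det([[9, x - 7], [0, 0]]).

Evaluating gives χ_A(x) = x^3 - 12x^2 + 48x - 64 = (x - 4)^3.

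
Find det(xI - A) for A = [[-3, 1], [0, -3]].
χ_A(x) = (x + 3)^2

xI - A = [[x + 3, -1], [0, x + 3]].

Expanding det(xI - A) along the first row:
det(xI - A) = + (x + 3)·det([[x + 3]]) - (-1)·det([[0]]).

Evaluating gives χ_A(x) = x^2 + 6x + 9 = (x + 3)^2.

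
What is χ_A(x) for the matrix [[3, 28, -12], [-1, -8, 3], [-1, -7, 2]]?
xI - A = [[x - 3, -28, 12], [1, x + 8, -3], [1, 7, x - 2]].

Expanding det(xI - A) along the first row:
det(xI - A) = + (x - 3)·det([[x + 8, -3], [7, x - 2]]) - (-28)·det([[1, -3], [1, x - 2]]) + (12)·det([[1, x + 8], [1, 7]]).

Evaluating gives χ_A(x) = x^3 + 3x^2 + 3x + 1 = (x + 1)^3.

χ_A(x) = (x + 1)^3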